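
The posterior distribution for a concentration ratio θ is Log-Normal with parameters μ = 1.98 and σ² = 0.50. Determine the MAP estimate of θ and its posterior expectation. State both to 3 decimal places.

Mode = exp(μ − σ²) = exp(1.48) = 4.393.
Mean = exp(μ + σ²/2) = exp(2.230) = 9.300.
The mean is pulled above the mode by the posterior's right skew.

θ_MAP = 4.393, E[θ|data] = 9.300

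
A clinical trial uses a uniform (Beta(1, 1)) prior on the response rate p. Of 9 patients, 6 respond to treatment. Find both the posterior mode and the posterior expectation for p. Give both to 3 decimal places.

Posterior: Beta(1+6, 1+3) = Beta(7, 4).
Mode = (7−1)/(7+4−2) = 6/9 = 0.667.
With a flat prior the MAP equals the MLE, 6/9.
Mean = 7/(7+4) = 7/11 = 0.636.
The mean is pulled below the mode by the posterior's left skew.

posterior mode = 0.667, posterior expectation = 0.636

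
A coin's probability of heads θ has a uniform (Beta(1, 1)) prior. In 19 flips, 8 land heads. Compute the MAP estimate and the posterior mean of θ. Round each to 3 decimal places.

Posterior: Beta(1+8, 1+11) = Beta(9, 12).
Mode = (9−1)/(9+12−2) = 8/19 = 0.421.
With a flat prior the MAP equals the MLE, 8/19.
Mean = 9/(9+12) = 9/21 = 0.429.

MAP = 0.421, posterior mean = 0.429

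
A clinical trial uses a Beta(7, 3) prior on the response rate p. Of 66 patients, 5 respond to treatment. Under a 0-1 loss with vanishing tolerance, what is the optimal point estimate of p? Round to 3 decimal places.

0.149

Posterior: Beta(7+5, 3+61) = Beta(12, 64).
Mode = (12−1)/(12+64−2) = 11/74 = 0.149.
Mean = 12/(12+64) = 12/76 = 0.158.
This is the posterior mode — the MAP estimate.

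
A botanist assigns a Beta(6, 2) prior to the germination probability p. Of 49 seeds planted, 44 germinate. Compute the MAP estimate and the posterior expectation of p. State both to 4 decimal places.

Posterior: Beta(6+44, 2+5) = Beta(50, 7).
Mode = (50−1)/(50+7−2) = 49/55 = 0.8909.
Mean = 50/(50+7) = 50/57 = 0.8772.

p_MAP = 0.8909, E[p|data] = 0.8772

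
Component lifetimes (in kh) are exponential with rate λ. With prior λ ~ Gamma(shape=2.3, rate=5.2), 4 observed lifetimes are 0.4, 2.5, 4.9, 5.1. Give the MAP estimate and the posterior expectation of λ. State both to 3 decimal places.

MAP estimate = 0.293, posterior expectation = 0.348

Σ times = 12.9. Posterior: Gamma(shape = 2.3+4 = 6.3, rate = 5.2+12.9 = 18.1).
Mode = (α−1)/β = 5.3/18.1 = 0.293.
Mean = α/β = 6.3/18.1 = 0.348.
The mean is pulled above the mode by the posterior's right skew.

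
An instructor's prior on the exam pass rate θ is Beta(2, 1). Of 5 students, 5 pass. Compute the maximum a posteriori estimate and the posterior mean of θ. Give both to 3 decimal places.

MAP: 1.000. Posterior mean: 0.875.

Posterior: Beta(2+5, 1+0) = Beta(7, 1).
Since β = 1 ≤ 1 and α > 1, the Beta density is monotone increasing on [0,1]; the mode is at 1.
Mean = 7/(7+1) = 0.875.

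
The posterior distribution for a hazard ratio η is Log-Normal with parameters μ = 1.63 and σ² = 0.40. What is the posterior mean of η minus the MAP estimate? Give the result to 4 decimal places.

2.8127

Mode = exp(μ − σ²) = exp(1.23) = 3.4212.
Mean = exp(μ + σ²/2) = exp(1.830) = 6.2339.
Difference = 6.2339 − 3.4212 = 2.8127.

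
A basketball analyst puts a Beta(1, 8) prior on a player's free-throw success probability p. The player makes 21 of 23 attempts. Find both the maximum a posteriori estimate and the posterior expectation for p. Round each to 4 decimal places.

p_MAP = 0.7000, E[p|data] = 0.6875

Posterior: Beta(1+21, 8+2) = Beta(22, 10).
Mode = (22−1)/(22+10−2) = 21/30 = 0.7000.
Mean = 22/(22+10) = 22/32 = 0.6875.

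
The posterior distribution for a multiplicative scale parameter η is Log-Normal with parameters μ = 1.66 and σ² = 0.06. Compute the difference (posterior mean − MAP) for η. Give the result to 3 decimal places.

0.466

Mode = exp(μ − σ²) = exp(1.60) = 4.953.
Mean = exp(μ + σ²/2) = exp(1.690) = 5.419.
Difference = 5.419 − 4.953 = 0.466.
Mean > mode: the posterior has a right tail.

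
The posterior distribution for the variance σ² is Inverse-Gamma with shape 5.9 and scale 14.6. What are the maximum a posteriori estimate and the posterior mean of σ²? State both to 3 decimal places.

maximum a posteriori estimate = 2.116, posterior mean = 2.980

Mode = β/(α+1) = 14.6/6.9 = 2.116.
Mean = β/(α−1) = 14.6/4.9 = 2.980.
The posterior is right-skewed, so the mean exceeds the mode.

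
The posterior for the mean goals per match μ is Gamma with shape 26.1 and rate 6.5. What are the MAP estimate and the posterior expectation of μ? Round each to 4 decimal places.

MAP = 3.8615, posterior mean = 4.0154

Mode = (α−1)/β = 25.1/6.5 = 3.8615.
Mean = α/β = 26.1/6.5 = 4.0154.
Right-skewed posterior ⇒ mode < mean.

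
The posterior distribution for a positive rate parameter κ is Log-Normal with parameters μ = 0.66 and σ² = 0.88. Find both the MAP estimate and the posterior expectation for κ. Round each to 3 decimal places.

MAP estimate = 0.803, posterior expectation = 3.004

Mode = exp(μ − σ²) = exp(-0.22) = 0.803.
Mean = exp(μ + σ²/2) = exp(1.100) = 3.004.
Right-skewed posterior ⇒ mode < mean.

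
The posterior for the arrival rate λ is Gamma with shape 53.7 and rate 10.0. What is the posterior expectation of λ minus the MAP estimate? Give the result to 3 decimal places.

0.100

Mode = (α−1)/β = 52.7/10.0 = 5.270.
Mean = α/β = 53.7/10.0 = 5.370.
Difference = 5.370 − 5.270 = 0.100.
Mean > mode: the posterior has a right tail.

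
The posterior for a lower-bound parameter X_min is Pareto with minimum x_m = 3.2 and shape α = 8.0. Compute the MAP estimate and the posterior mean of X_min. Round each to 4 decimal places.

The Pareto density is strictly decreasing on [x_m, ∞), so the mode is x_m = 3.2000.
Mean = α·x_m/(α−1) = 8.0·3.2/7.0 = 3.6571.
Mean > mode: the posterior has a right tail.

MAP = 3.2000; posterior mean = 3.6571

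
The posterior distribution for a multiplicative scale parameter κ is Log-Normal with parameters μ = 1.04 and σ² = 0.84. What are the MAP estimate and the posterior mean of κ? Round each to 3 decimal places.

Mode = exp(μ − σ²) = exp(0.20) = 1.221.
Mean = exp(μ + σ²/2) = exp(1.460) = 4.306.
Right-skewed posterior ⇒ mode < mean.

MAP = 1.221; posterior mean = 4.306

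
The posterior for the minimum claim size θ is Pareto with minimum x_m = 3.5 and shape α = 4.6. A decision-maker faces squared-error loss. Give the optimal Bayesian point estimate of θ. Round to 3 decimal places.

The Pareto density is strictly decreasing on [x_m, ∞), so the mode is x_m = 3.500.
Mean = α·x_m/(α−1) = 4.6·3.5/3.6 = 4.472.
Squared-error loss ⇒ the optimal estimator is the posterior mean.

4.472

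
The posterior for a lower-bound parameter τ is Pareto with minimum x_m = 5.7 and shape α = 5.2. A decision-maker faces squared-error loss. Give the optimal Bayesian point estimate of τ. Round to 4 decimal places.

7.0571

The Pareto density is strictly decreasing on [x_m, ∞), so the mode is x_m = 5.7000.
Mean = α·x_m/(α−1) = 5.2·5.7/4.2 = 7.0571.
Squared-error loss ⇒ the optimal estimator is the posterior mean.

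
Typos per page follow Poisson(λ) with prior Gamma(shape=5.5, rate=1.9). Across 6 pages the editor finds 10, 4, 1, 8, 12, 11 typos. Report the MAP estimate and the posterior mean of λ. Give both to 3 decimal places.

Σ counts = 46. Posterior: Gamma(shape = 5.5+46 = 51.5, rate = 1.9+6 = 7.9).
Mode = (α−1)/β = 50.5/7.9 = 6.392.
Mean = α/β = 51.5/7.9 = 6.519.
Right-skewed posterior ⇒ mode < mean.

MAP = 6.392; posterior mean = 6.519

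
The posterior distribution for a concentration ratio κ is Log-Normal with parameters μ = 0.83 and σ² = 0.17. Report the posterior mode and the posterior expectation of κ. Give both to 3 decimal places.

κ_MAP = 1.935, E[κ|data] = 2.497

Mode = exp(μ − σ²) = exp(0.66) = 1.935.
Mean = exp(μ + σ²/2) = exp(0.915) = 2.497.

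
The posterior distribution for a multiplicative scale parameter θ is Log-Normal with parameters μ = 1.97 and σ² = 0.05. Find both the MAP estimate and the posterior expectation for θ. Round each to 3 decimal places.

MAP: 6.821. Posterior mean: 7.352.

Mode = exp(μ − σ²) = exp(1.92) = 6.821.
Mean = exp(μ + σ²/2) = exp(1.995) = 7.352.
The mean is pulled above the mode by the posterior's right skew.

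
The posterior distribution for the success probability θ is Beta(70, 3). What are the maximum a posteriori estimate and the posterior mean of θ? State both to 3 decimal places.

MAP = 0.972; posterior mean = 0.959

Mode = (70−1)/(70+3−2) = 69/71 = 0.972.
Mean = 70/(70+3) = 70/73 = 0.959.
The mean is pulled below the mode by the posterior's left skew.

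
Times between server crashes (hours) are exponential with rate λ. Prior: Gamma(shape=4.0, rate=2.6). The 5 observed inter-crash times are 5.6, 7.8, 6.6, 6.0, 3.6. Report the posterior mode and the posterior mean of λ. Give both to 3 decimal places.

Σ times = 29.6. Posterior: Gamma(shape = 4.0+5 = 9.0, rate = 2.6+29.6 = 32.2).
Mode = (α−1)/β = 8.0/32.2 = 0.248.
Mean = α/β = 9.0/32.2 = 0.280.
Right-skewed posterior ⇒ mode < mean.

λ_MAP = 0.248, E[λ|data] = 0.280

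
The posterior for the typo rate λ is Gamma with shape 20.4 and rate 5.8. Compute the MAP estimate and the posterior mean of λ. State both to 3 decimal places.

Mode = (α−1)/β = 19.4/5.8 = 3.345.
Mean = α/β = 20.4/5.8 = 3.517.
The mean is pulled above the mode by the posterior's right skew.

MAP = 3.345, posterior mean = 3.517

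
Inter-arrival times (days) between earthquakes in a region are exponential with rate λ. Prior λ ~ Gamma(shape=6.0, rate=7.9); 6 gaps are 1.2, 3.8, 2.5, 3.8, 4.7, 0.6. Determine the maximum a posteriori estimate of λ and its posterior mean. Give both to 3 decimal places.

λ_MAP = 0.449, E[λ|data] = 0.490

Σ times = 16.6. Posterior: Gamma(shape = 6.0+6 = 12.0, rate = 7.9+16.6 = 24.5).
Mode = (α−1)/β = 11.0/24.5 = 0.449.
Mean = α/β = 12.0/24.5 = 0.490.
Right-skewed posterior ⇒ mode < mean.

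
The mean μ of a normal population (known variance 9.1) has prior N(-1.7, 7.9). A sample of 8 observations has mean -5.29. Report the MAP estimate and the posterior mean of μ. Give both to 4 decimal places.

MAP = -4.8381; posterior mean = -4.8381

Posterior for μ is Normal. Precision-weighted mean: (1/7.9·-1.7 + 8/9.1·-5.29) / (1/7.9 + 8/9.1) = -4.8381.
A Normal posterior is symmetric, so mode = mean.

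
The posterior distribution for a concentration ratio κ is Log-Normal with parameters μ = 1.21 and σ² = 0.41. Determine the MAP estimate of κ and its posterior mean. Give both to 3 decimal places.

κ_MAP = 2.226, E[κ|data] = 4.116

Mode = exp(μ − σ²) = exp(0.80) = 2.226.
Mean = exp(μ + σ²/2) = exp(1.415) = 4.116.
Mean > mode: the posterior has a right tail.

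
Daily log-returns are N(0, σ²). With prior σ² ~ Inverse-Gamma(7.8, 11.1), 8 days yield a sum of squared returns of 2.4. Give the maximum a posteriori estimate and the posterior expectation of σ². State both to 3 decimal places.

Posterior: Inverse-Gamma(shape = 7.8+8/2 = 11.8, scale = 11.1+2.4/2 = 12.3).
Mode = β/(α+1) = 12.3/12.8 = 0.961.
Mean = β/(α−1) = 12.3/10.8 = 1.139.
The mean is pulled above the mode by the posterior's right skew.

MAP = 0.961, posterior mean = 1.139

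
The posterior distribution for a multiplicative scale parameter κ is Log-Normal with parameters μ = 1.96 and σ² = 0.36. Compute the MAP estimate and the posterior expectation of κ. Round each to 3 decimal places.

MAP estimate = 4.953, posterior expectation = 8.499

Mode = exp(μ − σ²) = exp(1.60) = 4.953.
Mean = exp(μ + σ²/2) = exp(2.140) = 8.499.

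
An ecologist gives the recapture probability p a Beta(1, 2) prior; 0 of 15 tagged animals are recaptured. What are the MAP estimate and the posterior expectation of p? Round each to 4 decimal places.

Posterior: Beta(1+0, 2+15) = Beta(1, 17).
Since α = 1 ≤ 1 and β > 1, the Beta density is monotone decreasing on [0,1]; the mode is at 0.
Mean = 1/(1+17) = 0.0556.

MAP estimate = 0.0000, posterior expectation = 0.0556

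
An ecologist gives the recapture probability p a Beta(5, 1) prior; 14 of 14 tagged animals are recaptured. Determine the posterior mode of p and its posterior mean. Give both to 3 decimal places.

MAP = 1.000, posterior mean = 0.950

Posterior: Beta(5+14, 1+0) = Beta(19, 1).
Since β = 1 ≤ 1 and α > 1, the Beta density is monotone increasing on [0,1]; the mode is at 1.
Mean = 19/(19+1) = 0.950.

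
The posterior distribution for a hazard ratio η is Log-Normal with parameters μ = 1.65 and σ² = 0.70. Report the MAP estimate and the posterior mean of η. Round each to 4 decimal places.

Mode = exp(μ − σ²) = exp(0.95) = 2.5857.
Mean = exp(μ + σ²/2) = exp(2.000) = 7.3891.

η_MAP = 2.5857, E[η|data] = 7.3891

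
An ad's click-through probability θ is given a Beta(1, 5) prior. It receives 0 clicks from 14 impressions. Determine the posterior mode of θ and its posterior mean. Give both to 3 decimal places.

Posterior: Beta(1+0, 5+14) = Beta(1, 19).
Since α = 1 ≤ 1 and β > 1, the Beta density is monotone decreasing on [0,1]; the mode is at 0.
Mean = 1/(1+19) = 0.050.
The posterior is right-skewed, so the mean exceeds the mode.

MAP: 0.000. Posterior mean: 0.050.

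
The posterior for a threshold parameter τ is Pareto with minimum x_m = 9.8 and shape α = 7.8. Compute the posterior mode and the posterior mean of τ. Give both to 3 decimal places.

The Pareto density is strictly decreasing on [x_m, ∞), so the mode is x_m = 9.800.
Mean = α·x_m/(α−1) = 7.8·9.8/6.8 = 11.241.

τ_MAP = 9.800, E[τ|data] = 11.241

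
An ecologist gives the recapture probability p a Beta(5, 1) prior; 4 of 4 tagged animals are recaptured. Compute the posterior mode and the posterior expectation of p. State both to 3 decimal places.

p_MAP = 1.000, E[p|data] = 0.900

Posterior: Beta(5+4, 1+0) = Beta(9, 1).
Since β = 1 ≤ 1 and α > 1, the Beta density is monotone increasing on [0,1]; the mode is at 1.
Mean = 9/(9+1) = 0.900.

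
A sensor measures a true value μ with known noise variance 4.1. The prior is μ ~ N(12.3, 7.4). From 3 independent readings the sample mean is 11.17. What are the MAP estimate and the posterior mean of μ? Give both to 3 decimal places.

MAP = 11.346, posterior mean = 11.346

Posterior for μ is Normal. Precision-weighted mean: (1/7.4·12.3 + 3/4.1·11.17) / (1/7.4 + 3/4.1) = 11.346.
A Normal posterior is symmetric, so mode = mean.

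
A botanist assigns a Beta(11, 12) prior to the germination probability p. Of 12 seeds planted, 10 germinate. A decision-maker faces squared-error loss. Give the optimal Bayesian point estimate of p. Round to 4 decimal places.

0.6000

Posterior: Beta(11+10, 12+2) = Beta(21, 14).
Mode = (21−1)/(21+14−2) = 20/33 = 0.6061.
Mean = 21/(21+14) = 21/35 = 0.6000.
Squared-error loss ⇒ the optimal estimator is the posterior mean.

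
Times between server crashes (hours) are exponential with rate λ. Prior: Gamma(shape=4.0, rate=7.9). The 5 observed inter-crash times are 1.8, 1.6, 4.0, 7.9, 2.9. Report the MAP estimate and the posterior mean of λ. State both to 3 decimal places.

MAP = 0.307, posterior mean = 0.345

Σ times = 18.2. Posterior: Gamma(shape = 4.0+5 = 9.0, rate = 7.9+18.2 = 26.1).
Mode = (α−1)/β = 8.0/26.1 = 0.307.
Mean = α/β = 9.0/26.1 = 0.345.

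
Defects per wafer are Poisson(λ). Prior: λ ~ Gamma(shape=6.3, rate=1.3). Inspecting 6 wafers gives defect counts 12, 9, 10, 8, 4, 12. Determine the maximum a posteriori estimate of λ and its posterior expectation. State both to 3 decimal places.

MAP = 8.260; posterior mean = 8.397

Σ counts = 55. Posterior: Gamma(shape = 6.3+55 = 61.3, rate = 1.3+6 = 7.3).
Mode = (α−1)/β = 60.3/7.3 = 8.260.
Mean = α/β = 61.3/7.3 = 8.397.
The posterior is right-skewed, so the mean exceeds the mode.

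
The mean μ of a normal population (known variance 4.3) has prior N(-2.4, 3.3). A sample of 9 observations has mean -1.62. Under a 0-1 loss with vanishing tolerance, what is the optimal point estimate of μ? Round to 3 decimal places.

Posterior for μ is Normal. Precision-weighted mean: (1/3.3·-2.4 + 9/4.3·-1.62) / (1/3.3 + 9/4.3) = -1.719.
A Normal posterior is symmetric, so mode = mean.
This is the posterior mode — the MAP estimate.

-1.719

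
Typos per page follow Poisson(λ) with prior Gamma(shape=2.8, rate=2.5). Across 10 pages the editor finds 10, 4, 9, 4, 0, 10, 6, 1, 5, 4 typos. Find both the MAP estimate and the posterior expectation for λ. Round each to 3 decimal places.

MAP: 4.384. Posterior mean: 4.464.

Σ counts = 53. Posterior: Gamma(shape = 2.8+53 = 55.8, rate = 2.5+10 = 12.5).
Mode = (α−1)/β = 54.8/12.5 = 4.384.
Mean = α/β = 55.8/12.5 = 4.464.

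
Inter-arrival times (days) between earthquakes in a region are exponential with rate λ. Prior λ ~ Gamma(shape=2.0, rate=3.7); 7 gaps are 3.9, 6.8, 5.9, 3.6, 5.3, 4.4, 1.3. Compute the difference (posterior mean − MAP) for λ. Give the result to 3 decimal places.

0.029

Σ times = 31.2. Posterior: Gamma(shape = 2.0+7 = 9.0, rate = 3.7+31.2 = 34.9).
Mode = (α−1)/β = 8.0/34.9 = 0.229.
Mean = α/β = 9.0/34.9 = 0.258.
Difference = 0.258 − 0.229 = 0.029.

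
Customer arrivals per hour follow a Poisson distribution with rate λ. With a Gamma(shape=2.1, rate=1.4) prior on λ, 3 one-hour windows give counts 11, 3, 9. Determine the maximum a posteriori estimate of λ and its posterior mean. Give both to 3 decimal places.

MAP = 5.477, posterior mean = 5.705

Σ counts = 23. Posterior: Gamma(shape = 2.1+23 = 25.1, rate = 1.4+3 = 4.4).
Mode = (α−1)/β = 24.1/4.4 = 5.477.
Mean = α/β = 25.1/4.4 = 5.705.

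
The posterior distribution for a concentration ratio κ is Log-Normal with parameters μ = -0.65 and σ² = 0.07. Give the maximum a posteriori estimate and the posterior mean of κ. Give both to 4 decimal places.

MAP = 0.4868, posterior mean = 0.5406

Mode = exp(μ − σ²) = exp(-0.72) = 0.4868.
Mean = exp(μ + σ²/2) = exp(-0.615) = 0.5406.
Right-skewed posterior ⇒ mode < mean.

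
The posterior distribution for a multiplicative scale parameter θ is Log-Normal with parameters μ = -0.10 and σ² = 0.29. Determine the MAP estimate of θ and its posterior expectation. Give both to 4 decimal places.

Mode = exp(μ − σ²) = exp(-0.39) = 0.6771.
Mean = exp(μ + σ²/2) = exp(0.045) = 1.0460.

MAP = 0.6771, posterior mean = 1.0460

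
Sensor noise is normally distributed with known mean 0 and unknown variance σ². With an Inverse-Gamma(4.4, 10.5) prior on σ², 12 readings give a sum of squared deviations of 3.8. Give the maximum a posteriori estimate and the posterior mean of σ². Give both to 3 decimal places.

Posterior: Inverse-Gamma(shape = 4.4+12/2 = 10.4, scale = 10.5+3.8/2 = 12.4).
Mode = β/(α+1) = 12.4/11.4 = 1.088.
Mean = β/(α−1) = 12.4/9.4 = 1.319.

MAP: 1.088. Posterior mean: 1.319.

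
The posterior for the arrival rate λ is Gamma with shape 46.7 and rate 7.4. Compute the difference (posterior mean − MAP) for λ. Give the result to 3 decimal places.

Mode = (α−1)/β = 45.7/7.4 = 6.176.
Mean = α/β = 46.7/7.4 = 6.311.
Difference = 6.311 − 6.176 = 0.135.

0.135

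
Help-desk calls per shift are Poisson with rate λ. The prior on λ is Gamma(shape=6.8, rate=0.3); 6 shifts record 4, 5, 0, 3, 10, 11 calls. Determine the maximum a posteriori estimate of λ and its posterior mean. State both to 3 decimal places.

MAP = 6.159; posterior mean = 6.317

Σ counts = 33. Posterior: Gamma(shape = 6.8+33 = 39.8, rate = 0.3+6 = 6.3).
Mode = (α−1)/β = 38.8/6.3 = 6.159.
Mean = α/β = 39.8/6.3 = 6.317.
Right-skewed posterior ⇒ mode < mean.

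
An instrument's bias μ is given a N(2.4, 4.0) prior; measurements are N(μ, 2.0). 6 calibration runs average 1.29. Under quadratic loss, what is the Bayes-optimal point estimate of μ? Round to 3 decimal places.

Posterior for μ is Normal. Precision-weighted mean: (1/4.0·2.4 + 6/2.0·1.29) / (1/4.0 + 6/2.0) = 1.375.
A Normal posterior is symmetric, so mode = mean.
Quadratic loss ⇒ the optimal estimator is the posterior mean.

1.375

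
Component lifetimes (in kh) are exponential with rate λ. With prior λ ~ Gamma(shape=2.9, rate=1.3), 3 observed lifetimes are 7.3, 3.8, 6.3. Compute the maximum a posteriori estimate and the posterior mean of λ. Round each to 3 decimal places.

MAP = 0.262, posterior mean = 0.316

Σ times = 17.4. Posterior: Gamma(shape = 2.9+3 = 5.9, rate = 1.3+17.4 = 18.7).
Mode = (α−1)/β = 4.9/18.7 = 0.262.
Mean = α/β = 5.9/18.7 = 0.316.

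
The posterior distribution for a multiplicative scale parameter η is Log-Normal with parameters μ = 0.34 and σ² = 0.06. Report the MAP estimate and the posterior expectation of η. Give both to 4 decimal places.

Mode = exp(μ − σ²) = exp(0.28) = 1.3231.
Mean = exp(μ + σ²/2) = exp(0.370) = 1.4477.
The mean is pulled above the mode by the posterior's right skew.

MAP: 1.3231. Posterior mean: 1.4477.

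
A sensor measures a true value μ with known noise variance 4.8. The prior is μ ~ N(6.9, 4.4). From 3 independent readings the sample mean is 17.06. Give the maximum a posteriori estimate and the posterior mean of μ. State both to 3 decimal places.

MAP = 14.351, posterior mean = 14.351

Posterior for μ is Normal. Precision-weighted mean: (1/4.4·6.9 + 3/4.8·17.06) / (1/4.4 + 3/4.8) = 14.351.
A Normal posterior is symmetric, so mode = mean.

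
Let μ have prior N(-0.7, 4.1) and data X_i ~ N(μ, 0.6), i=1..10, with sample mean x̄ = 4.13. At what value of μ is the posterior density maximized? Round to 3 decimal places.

4.060

Posterior for μ is Normal. Precision-weighted mean: (1/4.1·-0.7 + 10/0.6·4.13) / (1/4.1 + 10/0.6) = 4.060.
A Normal posterior is symmetric, so mode = mean.
This is the posterior mode — the MAP estimate.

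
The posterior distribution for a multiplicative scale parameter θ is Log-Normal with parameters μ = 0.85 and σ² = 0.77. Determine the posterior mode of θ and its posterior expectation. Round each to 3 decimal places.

MAP = 1.083; posterior mean = 3.438

Mode = exp(μ − σ²) = exp(0.08) = 1.083.
Mean = exp(μ + σ²/2) = exp(1.235) = 3.438.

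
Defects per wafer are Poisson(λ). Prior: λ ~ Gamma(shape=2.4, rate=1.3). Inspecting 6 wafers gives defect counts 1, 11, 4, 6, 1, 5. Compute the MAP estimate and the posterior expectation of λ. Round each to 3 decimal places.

MAP estimate = 4.027, posterior expectation = 4.164

Σ counts = 28. Posterior: Gamma(shape = 2.4+28 = 30.4, rate = 1.3+6 = 7.3).
Mode = (α−1)/β = 29.4/7.3 = 4.027.
Mean = α/β = 30.4/7.3 = 4.164.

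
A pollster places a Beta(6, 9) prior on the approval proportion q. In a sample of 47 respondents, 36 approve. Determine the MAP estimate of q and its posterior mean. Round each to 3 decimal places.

MAP = 0.683; posterior mean = 0.677

Posterior: Beta(6+36, 9+11) = Beta(42, 20).
Mode = (42−1)/(42+20−2) = 41/60 = 0.683.
Mean = 42/(42+20) = 42/62 = 0.677.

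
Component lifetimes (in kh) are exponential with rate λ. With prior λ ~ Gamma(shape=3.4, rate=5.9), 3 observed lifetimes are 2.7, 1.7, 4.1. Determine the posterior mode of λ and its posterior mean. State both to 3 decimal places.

MAP = 0.375, posterior mean = 0.444

Σ times = 8.5. Posterior: Gamma(shape = 3.4+3 = 6.4, rate = 5.9+8.5 = 14.4).
Mode = (α−1)/β = 5.4/14.4 = 0.375.
Mean = α/β = 6.4/14.4 = 0.444.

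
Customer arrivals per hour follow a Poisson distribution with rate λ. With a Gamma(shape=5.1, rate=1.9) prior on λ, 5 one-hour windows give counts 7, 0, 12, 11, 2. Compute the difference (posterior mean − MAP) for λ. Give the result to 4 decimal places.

Σ counts = 32. Posterior: Gamma(shape = 5.1+32 = 37.1, rate = 1.9+5 = 6.9).
Mode = (α−1)/β = 36.1/6.9 = 5.2319.
Mean = α/β = 37.1/6.9 = 5.3768.
Difference = 5.3768 − 5.2319 = 0.1449.

0.1449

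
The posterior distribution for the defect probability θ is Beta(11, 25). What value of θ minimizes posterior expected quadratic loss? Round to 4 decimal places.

0.3056

Mode = (11−1)/(11+25−2) = 10/34 = 0.2941.
Mean = 11/(11+25) = 11/36 = 0.3056.
Quadratic loss ⇒ the optimal estimator is the posterior mean.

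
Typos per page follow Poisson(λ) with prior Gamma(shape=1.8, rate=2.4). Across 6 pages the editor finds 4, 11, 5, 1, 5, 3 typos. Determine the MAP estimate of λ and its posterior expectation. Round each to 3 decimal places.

Σ counts = 29. Posterior: Gamma(shape = 1.8+29 = 30.8, rate = 2.4+6 = 8.4).
Mode = (α−1)/β = 29.8/8.4 = 3.548.
Mean = α/β = 30.8/8.4 = 3.667.

MAP = 3.548, posterior mean = 3.667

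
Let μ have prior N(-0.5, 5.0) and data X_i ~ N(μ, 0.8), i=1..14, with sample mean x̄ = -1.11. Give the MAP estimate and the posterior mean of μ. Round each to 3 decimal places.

μ_MAP = -1.103, E[μ|data] = -1.103

Posterior for μ is Normal. Precision-weighted mean: (1/5.0·-0.5 + 14/0.8·-1.11) / (1/5.0 + 14/0.8) = -1.103.
A Normal posterior is symmetric, so mode = mean.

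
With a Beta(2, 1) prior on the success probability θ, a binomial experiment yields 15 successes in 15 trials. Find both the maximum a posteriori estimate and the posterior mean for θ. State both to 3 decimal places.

Posterior: Beta(2+15, 1+0) = Beta(17, 1).
Since β = 1 ≤ 1 and α > 1, the Beta density is monotone increasing on [0,1]; the mode is at 1.
Mean = 17/(17+1) = 0.944.

MAP = 1.000, posterior mean = 0.944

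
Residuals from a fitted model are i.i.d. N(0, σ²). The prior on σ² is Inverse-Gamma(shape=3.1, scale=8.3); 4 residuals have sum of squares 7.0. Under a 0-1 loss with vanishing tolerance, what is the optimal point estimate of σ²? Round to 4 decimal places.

1.9344

Posterior: Inverse-Gamma(shape = 3.1+4/2 = 5.1, scale = 8.3+7.0/2 = 11.8).
Mode = β/(α+1) = 11.8/6.1 = 1.9344.
Mean = β/(α−1) = 11.8/4.1 = 2.8780.
This is the posterior mode — the MAP estimate.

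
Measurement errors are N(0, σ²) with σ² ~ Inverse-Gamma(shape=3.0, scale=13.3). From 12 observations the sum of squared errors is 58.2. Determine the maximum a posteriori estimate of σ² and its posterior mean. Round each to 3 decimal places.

σ²_MAP = 4.240, E[σ²|data] = 5.300

Posterior: Inverse-Gamma(shape = 3.0+12/2 = 9.0, scale = 13.3+58.2/2 = 42.4).
Mode = β/(α+1) = 42.4/10.0 = 4.240.
Mean = β/(α−1) = 42.4/8.0 = 5.300.
Right-skewed posterior ⇒ mode < mean.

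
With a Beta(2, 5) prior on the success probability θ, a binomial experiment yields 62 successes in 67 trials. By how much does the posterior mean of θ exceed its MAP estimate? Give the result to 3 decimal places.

-0.010

Posterior: Beta(2+62, 5+5) = Beta(64, 10).
Mode = (64−1)/(64+10−2) = 63/72 = 0.875.
Mean = 64/(64+10) = 64/74 = 0.865.
Difference = 0.865 − 0.875 = -0.010.
Left-skewed posterior ⇒ mean < mode.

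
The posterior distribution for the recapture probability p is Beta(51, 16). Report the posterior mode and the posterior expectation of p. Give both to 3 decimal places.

Mode = (51−1)/(51+16−2) = 50/65 = 0.769.
Mean = 51/(51+16) = 51/67 = 0.761.
Mode > mean: the posterior has a left tail.

p_MAP = 0.769, E[p|data] = 0.761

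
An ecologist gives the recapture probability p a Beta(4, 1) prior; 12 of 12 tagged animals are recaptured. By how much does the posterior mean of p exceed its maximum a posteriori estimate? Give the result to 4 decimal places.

-0.0588

Posterior: Beta(4+12, 1+0) = Beta(16, 1).
Since β = 1 ≤ 1 and α > 1, the Beta density is monotone increasing on [0,1]; the mode is at 1.
Mean = 16/(16+1) = 0.9412.
Difference = 0.9412 − 1.0000 = -0.0588.
The mean is pulled below the mode by the posterior's left skew.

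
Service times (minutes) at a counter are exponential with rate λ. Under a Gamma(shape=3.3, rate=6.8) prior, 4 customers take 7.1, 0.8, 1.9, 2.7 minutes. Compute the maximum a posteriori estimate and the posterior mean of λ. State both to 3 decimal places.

Σ times = 12.5. Posterior: Gamma(shape = 3.3+4 = 7.3, rate = 6.8+12.5 = 19.3).
Mode = (α−1)/β = 6.3/19.3 = 0.326.
Mean = α/β = 7.3/19.3 = 0.378.

λ_MAP = 0.326, E[λ|data] = 0.378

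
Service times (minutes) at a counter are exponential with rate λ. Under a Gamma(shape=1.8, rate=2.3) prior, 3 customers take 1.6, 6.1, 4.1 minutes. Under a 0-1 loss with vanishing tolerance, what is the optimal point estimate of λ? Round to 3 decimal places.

Σ times = 11.8. Posterior: Gamma(shape = 1.8+3 = 4.8, rate = 2.3+11.8 = 14.1).
Mode = (α−1)/β = 3.8/14.1 = 0.270.
Mean = α/β = 4.8/14.1 = 0.340.
This is the posterior mode — the MAP estimate.

0.270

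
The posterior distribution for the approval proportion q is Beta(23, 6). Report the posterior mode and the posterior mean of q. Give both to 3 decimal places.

Mode = (23−1)/(23+6−2) = 22/27 = 0.815.
Mean = 23/(23+6) = 23/29 = 0.793.
Mode > mean: the posterior has a left tail.

q_MAP = 0.815, E[q|data] = 0.793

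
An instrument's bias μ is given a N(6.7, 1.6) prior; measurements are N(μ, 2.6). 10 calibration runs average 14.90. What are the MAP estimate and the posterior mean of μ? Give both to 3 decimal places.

MAP = 13.754, posterior mean = 13.754

Posterior for μ is Normal. Precision-weighted mean: (1/1.6·6.7 + 10/2.6·14.90) / (1/1.6 + 10/2.6) = 13.754.
A Normal posterior is symmetric, so mode = mean.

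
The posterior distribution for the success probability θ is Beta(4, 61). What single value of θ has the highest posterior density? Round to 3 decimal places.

Mode = (4−1)/(4+61−2) = 3/63 = 0.048.
Mean = 4/(4+61) = 4/65 = 0.062.
This is the posterior mode — the MAP estimate.

0.048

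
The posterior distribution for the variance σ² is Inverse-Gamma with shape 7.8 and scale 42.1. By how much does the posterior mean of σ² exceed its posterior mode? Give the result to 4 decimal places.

Mode = β/(α+1) = 42.1/8.8 = 4.7841.
Mean = β/(α−1) = 42.1/6.8 = 6.1912.
Difference = 6.1912 − 4.7841 = 1.4071.
The mean is pulled above the mode by the posterior's right skew.

1.4071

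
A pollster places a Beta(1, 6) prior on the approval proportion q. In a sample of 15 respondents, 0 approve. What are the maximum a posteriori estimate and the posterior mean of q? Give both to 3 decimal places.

Posterior: Beta(1+0, 6+15) = Beta(1, 21).
Since α = 1 ≤ 1 and β > 1, the Beta density is monotone decreasing on [0,1]; the mode is at 0.
Mean = 1/(1+21) = 0.045.

MAP: 0.000. Posterior mean: 0.045.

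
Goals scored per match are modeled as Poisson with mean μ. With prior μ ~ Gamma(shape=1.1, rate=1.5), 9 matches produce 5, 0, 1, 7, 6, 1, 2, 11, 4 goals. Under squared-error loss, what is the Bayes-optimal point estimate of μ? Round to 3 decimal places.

3.629

Σ counts = 37. Posterior: Gamma(shape = 1.1+37 = 38.1, rate = 1.5+9 = 10.5).
Mode = (α−1)/β = 37.1/10.5 = 3.533.
Mean = α/β = 38.1/10.5 = 3.629.
Squared-error loss ⇒ the optimal estimator is the posterior mean.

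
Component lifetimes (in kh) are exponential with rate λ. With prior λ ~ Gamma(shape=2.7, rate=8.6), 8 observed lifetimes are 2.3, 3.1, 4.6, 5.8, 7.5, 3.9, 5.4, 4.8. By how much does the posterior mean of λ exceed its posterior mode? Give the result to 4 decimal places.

Σ times = 37.4. Posterior: Gamma(shape = 2.7+8 = 10.7, rate = 8.6+37.4 = 46.0).
Mode = (α−1)/β = 9.7/46.0 = 0.2109.
Mean = α/β = 10.7/46.0 = 0.2326.
Difference = 0.2326 − 0.2109 = 0.0217.
The mean is pulled above the mode by the posterior's right skew.

0.0217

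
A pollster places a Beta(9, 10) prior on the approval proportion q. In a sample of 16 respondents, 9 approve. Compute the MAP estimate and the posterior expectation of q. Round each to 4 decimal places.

Posterior: Beta(9+9, 10+7) = Beta(18, 17).
Mode = (18−1)/(18+17−2) = 17/33 = 0.5152.
Mean = 18/(18+17) = 18/35 = 0.5143.
Mode > mean: the posterior has a left tail.

MAP estimate = 0.5152, posterior expectation = 0.5143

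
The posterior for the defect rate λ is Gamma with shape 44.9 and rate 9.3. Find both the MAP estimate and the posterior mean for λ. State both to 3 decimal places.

MAP: 4.720. Posterior mean: 4.828.

Mode = (α−1)/β = 43.9/9.3 = 4.720.
Mean = α/β = 44.9/9.3 = 4.828.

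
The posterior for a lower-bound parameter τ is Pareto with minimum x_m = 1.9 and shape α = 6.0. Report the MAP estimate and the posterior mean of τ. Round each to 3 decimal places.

The Pareto density is strictly decreasing on [x_m, ∞), so the mode is x_m = 1.900.
Mean = α·x_m/(α−1) = 6.0·1.9/5.0 = 2.280.
The mean is pulled above the mode by the posterior's right skew.

MAP estimate = 1.900, posterior mean = 2.280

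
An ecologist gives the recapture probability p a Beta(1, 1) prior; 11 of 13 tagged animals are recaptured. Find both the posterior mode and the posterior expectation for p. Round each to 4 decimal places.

posterior mode = 0.8462, posterior expectation = 0.8000

Posterior: Beta(1+11, 1+2) = Beta(12, 3).
Mode = (12−1)/(12+3−2) = 11/13 = 0.8462.
With a flat prior the MAP equals the MLE, 11/13.
Mean = 12/(12+3) = 12/15 = 0.8000.
Mode > mean: the posterior has a left tail.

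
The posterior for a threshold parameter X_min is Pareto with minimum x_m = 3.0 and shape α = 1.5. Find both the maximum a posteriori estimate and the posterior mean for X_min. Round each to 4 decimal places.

The Pareto density is strictly decreasing on [x_m, ∞), so the mode is x_m = 3.0000.
Mean = α·x_m/(α−1) = 1.5·3.0/0.5 = 9.0000.
Mean > mode: the posterior has a right tail.

MAP = 3.0000, posterior mean = 9.0000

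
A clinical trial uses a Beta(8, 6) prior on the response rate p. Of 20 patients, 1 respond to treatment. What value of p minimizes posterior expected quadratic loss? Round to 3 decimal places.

Posterior: Beta(8+1, 6+19) = Beta(9, 25).
Mode = (9−1)/(9+25−2) = 8/32 = 0.250.
Mean = 9/(9+25) = 9/34 = 0.265.
Quadratic loss ⇒ the optimal estimator is the posterior mean.

0.265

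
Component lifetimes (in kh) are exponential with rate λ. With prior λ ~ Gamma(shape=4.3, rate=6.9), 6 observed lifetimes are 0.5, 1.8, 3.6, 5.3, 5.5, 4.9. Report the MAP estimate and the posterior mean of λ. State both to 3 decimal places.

MAP = 0.326; posterior mean = 0.361

Σ times = 21.6. Posterior: Gamma(shape = 4.3+6 = 10.3, rate = 6.9+21.6 = 28.5).
Mode = (α−1)/β = 9.3/28.5 = 0.326.
Mean = α/β = 10.3/28.5 = 0.361.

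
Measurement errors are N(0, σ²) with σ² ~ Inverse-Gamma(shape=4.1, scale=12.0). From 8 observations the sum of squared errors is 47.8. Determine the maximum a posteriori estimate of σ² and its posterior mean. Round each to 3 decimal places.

MAP = 3.945; posterior mean = 5.056

Posterior: Inverse-Gamma(shape = 4.1+8/2 = 8.1, scale = 12.0+47.8/2 = 35.9).
Mode = β/(α+1) = 35.9/9.1 = 3.945.
Mean = β/(α−1) = 35.9/7.1 = 5.056.
Mean > mode: the posterior has a right tail.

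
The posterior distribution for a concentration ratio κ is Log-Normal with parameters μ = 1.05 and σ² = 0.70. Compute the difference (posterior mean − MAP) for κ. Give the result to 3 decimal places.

2.636

Mode = exp(μ − σ²) = exp(0.35) = 1.419.
Mean = exp(μ + σ²/2) = exp(1.400) = 4.055.
Difference = 4.055 − 1.419 = 2.636.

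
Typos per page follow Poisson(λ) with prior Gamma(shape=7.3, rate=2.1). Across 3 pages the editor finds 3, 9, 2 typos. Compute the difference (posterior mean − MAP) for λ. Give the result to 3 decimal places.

0.196

Σ counts = 14. Posterior: Gamma(shape = 7.3+14 = 21.3, rate = 2.1+3 = 5.1).
Mode = (α−1)/β = 20.3/5.1 = 3.980.
Mean = α/β = 21.3/5.1 = 4.176.
Difference = 4.176 − 3.980 = 0.196.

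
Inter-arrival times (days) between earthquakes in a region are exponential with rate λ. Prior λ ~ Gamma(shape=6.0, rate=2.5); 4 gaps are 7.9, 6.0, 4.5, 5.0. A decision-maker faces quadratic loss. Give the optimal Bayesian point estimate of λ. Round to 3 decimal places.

0.386

Σ times = 23.4. Posterior: Gamma(shape = 6.0+4 = 10.0, rate = 2.5+23.4 = 25.9).
Mode = (α−1)/β = 9.0/25.9 = 0.347.
Mean = α/β = 10.0/25.9 = 0.386.
Quadratic loss ⇒ the optimal estimator is the posterior mean.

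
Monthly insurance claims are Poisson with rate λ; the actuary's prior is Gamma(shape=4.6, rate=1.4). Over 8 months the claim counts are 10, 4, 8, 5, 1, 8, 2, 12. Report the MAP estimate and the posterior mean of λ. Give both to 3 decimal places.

Σ counts = 50. Posterior: Gamma(shape = 4.6+50 = 54.6, rate = 1.4+8 = 9.4).
Mode = (α−1)/β = 53.6/9.4 = 5.702.
Mean = α/β = 54.6/9.4 = 5.809.
Right-skewed posterior ⇒ mode < mean.

MAP = 5.702, posterior mean = 5.809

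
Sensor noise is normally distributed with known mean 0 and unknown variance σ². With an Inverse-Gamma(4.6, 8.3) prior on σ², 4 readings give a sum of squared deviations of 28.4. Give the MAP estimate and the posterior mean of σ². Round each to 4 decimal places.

Posterior: Inverse-Gamma(shape = 4.6+4/2 = 6.6, scale = 8.3+28.4/2 = 22.5).
Mode = β/(α+1) = 22.5/7.6 = 2.9605.
Mean = β/(α−1) = 22.5/5.6 = 4.0179.

MAP: 2.9605. Posterior mean: 4.0179.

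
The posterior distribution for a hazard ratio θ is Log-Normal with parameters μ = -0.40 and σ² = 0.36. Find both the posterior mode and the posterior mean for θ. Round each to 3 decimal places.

MAP = 0.468, posterior mean = 0.803

Mode = exp(μ − σ²) = exp(-0.76) = 0.468.
Mean = exp(μ + σ²/2) = exp(-0.220) = 0.803.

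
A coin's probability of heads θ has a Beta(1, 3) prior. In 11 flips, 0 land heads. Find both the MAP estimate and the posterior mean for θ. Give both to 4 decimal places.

Posterior: Beta(1+0, 3+11) = Beta(1, 14).
Since α = 1 ≤ 1 and β > 1, the Beta density is monotone decreasing on [0,1]; the mode is at 0.
Mean = 1/(1+14) = 0.0667.

MAP estimate = 0.0000, posterior mean = 0.0667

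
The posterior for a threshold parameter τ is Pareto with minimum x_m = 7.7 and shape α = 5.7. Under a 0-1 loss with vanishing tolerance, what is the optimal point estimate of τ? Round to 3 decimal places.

7.700

The Pareto density is strictly decreasing on [x_m, ∞), so the mode is x_m = 7.700.
Mean = α·x_m/(α−1) = 5.7·7.7/4.7 = 9.338.
This is the posterior mode — the MAP estimate.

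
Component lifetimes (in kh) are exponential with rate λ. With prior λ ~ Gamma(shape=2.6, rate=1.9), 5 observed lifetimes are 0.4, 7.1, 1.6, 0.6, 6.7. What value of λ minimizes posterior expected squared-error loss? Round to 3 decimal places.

Σ times = 16.4. Posterior: Gamma(shape = 2.6+5 = 7.6, rate = 1.9+16.4 = 18.3).
Mode = (α−1)/β = 6.6/18.3 = 0.361.
Mean = α/β = 7.6/18.3 = 0.415.
Squared-error loss ⇒ the optimal estimator is the posterior mean.

0.415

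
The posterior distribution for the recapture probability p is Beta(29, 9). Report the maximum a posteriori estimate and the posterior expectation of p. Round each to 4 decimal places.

Mode = (29−1)/(29+9−2) = 28/36 = 0.7778.
Mean = 29/(29+9) = 29/38 = 0.7632.
Left-skewed posterior ⇒ mean < mode.

p_MAP = 0.7778, E[p|data] = 0.7632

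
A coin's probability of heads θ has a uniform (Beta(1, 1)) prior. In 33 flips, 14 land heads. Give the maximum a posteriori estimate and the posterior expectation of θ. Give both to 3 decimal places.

θ_MAP = 0.424, E[θ|data] = 0.429

Posterior: Beta(1+14, 1+19) = Beta(15, 20).
Mode = (15−1)/(15+20−2) = 14/33 = 0.424.
Mean = 15/(15+20) = 15/35 = 0.429.
The posterior is right-skewed, so the mean exceeds the mode.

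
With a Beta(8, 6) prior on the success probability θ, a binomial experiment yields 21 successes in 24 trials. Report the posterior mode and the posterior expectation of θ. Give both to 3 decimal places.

Posterior: Beta(8+21, 6+3) = Beta(29, 9).
Mode = (29−1)/(29+9−2) = 28/36 = 0.778.
Mean = 29/(29+9) = 29/38 = 0.763.

MAP: 0.778. Posterior mean: 0.763.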